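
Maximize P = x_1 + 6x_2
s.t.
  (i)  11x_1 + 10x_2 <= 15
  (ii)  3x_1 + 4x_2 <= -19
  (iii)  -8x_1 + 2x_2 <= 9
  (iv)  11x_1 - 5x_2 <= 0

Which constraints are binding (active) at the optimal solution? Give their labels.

(ii) and (iii)

Corner points and P = x_1 + 6x_2:
  (-37/19, -125/38) → P = -412/19
  (-95/59, -209/59) → P = -1349/59
  (-5/2, -11/2) → P = -71/2

The maximum is at (-37/19, -125/38). Substituting into each constraint, equality holds for (ii) and (iii); the remaining constraints have slack.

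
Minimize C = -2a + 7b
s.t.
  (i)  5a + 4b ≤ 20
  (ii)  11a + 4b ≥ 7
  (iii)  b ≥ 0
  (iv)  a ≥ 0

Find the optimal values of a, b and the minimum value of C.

a = 4, b = 0, minimum C = -8

Extreme points and C = -2a + 7b:
  (4, 0) → C = -8
  (0, 5) → C = 35
  (7/11, 0) → C = -14/11
  (0, 7/4) → C = 49/4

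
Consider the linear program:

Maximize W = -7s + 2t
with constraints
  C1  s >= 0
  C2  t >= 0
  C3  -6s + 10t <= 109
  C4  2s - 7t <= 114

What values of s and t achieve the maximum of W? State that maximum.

Extreme points and W = -7s + 2t:
  (0, 0) → W = 0
  (0, 109/10) → W = 109/5
  (57, 0) → W = -399
The feasible region is unbounded (it extends along (5, 3), (7, 2)), but W strictly decreases along every unbounded feasible direction, so there is no improving ray and the maximum is attained at a vertex.

At the optimal vertex, s = 0 and -6s + 10t = 109.
Solving simultaneously gives s = 0, t = 109/10.

s = 0, t = 109/10, maximum W = 109/5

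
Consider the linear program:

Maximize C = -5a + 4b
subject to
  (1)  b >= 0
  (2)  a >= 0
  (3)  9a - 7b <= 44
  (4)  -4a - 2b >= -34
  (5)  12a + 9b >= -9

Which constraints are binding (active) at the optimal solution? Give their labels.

Extreme points and C = -5a + 4b:
  (0, 0) → C = 0
  (44/9, 0) → C = -220/9
  (0, 17) → C = 68
  (163/23, 65/23) → C = -555/23

The maximum is at (0, 17). Substituting into each constraint, equality holds for (2) and (4); the remaining constraints have slack.

(2) and (4)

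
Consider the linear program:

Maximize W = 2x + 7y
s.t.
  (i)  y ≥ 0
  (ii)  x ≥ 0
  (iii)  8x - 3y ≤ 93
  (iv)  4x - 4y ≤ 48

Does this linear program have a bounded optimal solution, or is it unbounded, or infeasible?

unbounded

From the feasible point (0, 0), moving in the direction (0, 1) keeps every constraint satisfied while W increases without bound.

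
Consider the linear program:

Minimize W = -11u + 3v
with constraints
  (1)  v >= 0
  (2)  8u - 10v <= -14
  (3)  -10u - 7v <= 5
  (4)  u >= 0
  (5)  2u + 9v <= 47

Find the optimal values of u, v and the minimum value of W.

u = 86/23, v = 101/23, minimum W = -643/23

Corner points and W = -11u + 3v:
  (0, 7/5) → W = 21/5
  (86/23, 101/23) → W = -643/23
  (0, 47/9) → W = 47/3

At the optimal vertex, 8u - 10v = -14 and 2u + 9v = 47.
Solving simultaneously gives u = 86/23, v = 101/23.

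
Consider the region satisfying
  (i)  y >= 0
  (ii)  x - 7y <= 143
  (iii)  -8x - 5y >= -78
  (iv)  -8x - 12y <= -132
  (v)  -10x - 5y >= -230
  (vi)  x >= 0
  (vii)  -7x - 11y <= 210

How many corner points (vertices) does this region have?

3

The feasible vertices (each the meet of two boundaries and inside every other half-plane) are:
  (69/14, 54/7)
  (0, 78/5)
  (0, 11)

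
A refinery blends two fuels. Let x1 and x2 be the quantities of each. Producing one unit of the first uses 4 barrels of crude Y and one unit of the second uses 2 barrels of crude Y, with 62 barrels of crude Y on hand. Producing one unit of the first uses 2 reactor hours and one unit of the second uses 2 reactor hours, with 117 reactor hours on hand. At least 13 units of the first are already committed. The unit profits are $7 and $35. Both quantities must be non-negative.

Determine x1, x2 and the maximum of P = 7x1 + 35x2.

Extreme points and P = 7x1 + 35x2:
  (31/2, 0) → P = 217/2
  (13, 0) → P = 91
  (13, 5) → P = 266

x1 = 13, x2 = 5, maximum P = 266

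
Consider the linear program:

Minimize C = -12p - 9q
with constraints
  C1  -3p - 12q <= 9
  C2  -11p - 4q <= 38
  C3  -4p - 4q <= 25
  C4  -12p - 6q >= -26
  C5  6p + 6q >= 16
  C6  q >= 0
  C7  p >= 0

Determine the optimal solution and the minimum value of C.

p = 0, q = 13/3, minimum C = -39

Extreme points and C = -12p - 9q:
  (5/3, 1) → C = -29
  (0, 13/3) → C = -39
  (0, 8/3) → C = -24

The optimum lies where -12p - 6q = -26 and p = 0.
Solving simultaneously gives p = 0, q = 13/3.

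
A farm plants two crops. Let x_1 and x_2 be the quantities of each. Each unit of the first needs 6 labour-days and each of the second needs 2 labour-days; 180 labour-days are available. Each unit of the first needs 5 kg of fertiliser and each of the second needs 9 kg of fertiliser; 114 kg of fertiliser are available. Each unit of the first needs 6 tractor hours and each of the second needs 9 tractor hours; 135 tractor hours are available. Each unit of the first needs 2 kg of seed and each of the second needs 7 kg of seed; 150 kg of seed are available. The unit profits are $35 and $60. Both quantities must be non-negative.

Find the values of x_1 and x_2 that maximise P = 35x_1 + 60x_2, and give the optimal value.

Corner points and P = 35x_1 + 60x_2:
  (0, 0) → P = 0
  (0, 38/3) → P = 760
  (45/2, 0) → P = 1575/2
  (21, 1) → P = 795

x_1 = 21, x_2 = 1, maximum P = 795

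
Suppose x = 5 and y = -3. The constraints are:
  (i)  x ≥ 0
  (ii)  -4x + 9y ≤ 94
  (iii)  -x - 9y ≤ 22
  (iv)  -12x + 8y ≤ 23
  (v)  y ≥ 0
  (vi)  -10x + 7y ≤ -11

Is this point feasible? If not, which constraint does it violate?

Constraint (v): y = -3, which is not ≥ 0. All other constraints are satisfied.

not feasible — violates (v)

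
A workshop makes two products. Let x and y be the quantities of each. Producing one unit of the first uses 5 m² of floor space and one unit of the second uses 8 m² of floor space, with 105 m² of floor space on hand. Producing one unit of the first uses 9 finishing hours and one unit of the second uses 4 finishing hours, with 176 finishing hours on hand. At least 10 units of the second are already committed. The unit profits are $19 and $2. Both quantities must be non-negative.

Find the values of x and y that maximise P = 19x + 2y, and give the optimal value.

Vertices and P = 19x + 2y:
  (0, 105/8) → P = 105/4
  (0, 10) → P = 20
  (5, 10) → P = 115

At the optimal vertex, 5x + 8y = 105 and y = 10.
Solving simultaneously gives x = 5, y = 10.

x = 5, y = 10, maximum P = 115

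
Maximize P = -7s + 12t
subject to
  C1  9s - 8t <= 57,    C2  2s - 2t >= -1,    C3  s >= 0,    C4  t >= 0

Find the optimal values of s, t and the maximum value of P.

Vertices and P = -7s + 12t:
  (61, 123/2) → P = 311
  (19/3, 0) → P = -133/3
  (0, 1/2) → P = 6
  (0, 0) → P = 0

The optimum lies where 9s - 8t = 57 and 2s - 2t = -1.
Solving simultaneously gives s = 61, t = 123/2.

s = 61, t = 123/2, maximum P = 311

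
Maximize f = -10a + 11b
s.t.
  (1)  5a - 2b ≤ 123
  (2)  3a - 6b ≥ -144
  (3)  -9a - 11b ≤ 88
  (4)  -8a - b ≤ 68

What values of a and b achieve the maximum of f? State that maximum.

Corner points and f = -10a + 11b:
  (171/4, 363/8) → f = 573/8
  (1177/73, -1547/73) → f = -28787/73
  (-184/17, 316/17) → f = 5316/17
  (-660/79, -92/79) → f = 5588/79

At the optimal vertex, 3a - 6b = -144 and -8a - b = 68.
Solving simultaneously gives a = -184/17, b = 316/17.

a = -184/17, b = 316/17, maximum f = 5316/17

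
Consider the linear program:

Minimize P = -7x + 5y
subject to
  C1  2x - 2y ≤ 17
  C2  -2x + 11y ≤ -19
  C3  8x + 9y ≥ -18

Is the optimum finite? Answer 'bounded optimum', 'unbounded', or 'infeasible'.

bounded optimum

Vertices and P = -7x + 5y:
  (149/18, -2/9) → P = -1063/18
  (117/34, -86/17) → P = -1679/34
  (-27/106, -94/53) → P = -751/106
The feasible region has finitely many vertices and no improving ray; the minimum is -1063/18 at (149/18, -2/9).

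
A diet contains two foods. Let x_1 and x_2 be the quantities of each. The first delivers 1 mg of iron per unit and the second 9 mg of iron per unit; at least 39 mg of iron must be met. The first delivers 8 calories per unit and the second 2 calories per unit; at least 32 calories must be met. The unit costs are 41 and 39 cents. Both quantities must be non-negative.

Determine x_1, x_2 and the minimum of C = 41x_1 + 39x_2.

x_1 = 3, x_2 = 4, minimum C = 279

Extreme points and C = 41x_1 + 39x_2:
  (0, 16) → C = 624
  (39, 0) → C = 1599
  (3, 4) → C = 279
The feasible region is unbounded (it extends along (0, 1), (1, 0)), but C strictly increases along every unbounded feasible direction, so there is no improving ray and the minimum is attained at a vertex.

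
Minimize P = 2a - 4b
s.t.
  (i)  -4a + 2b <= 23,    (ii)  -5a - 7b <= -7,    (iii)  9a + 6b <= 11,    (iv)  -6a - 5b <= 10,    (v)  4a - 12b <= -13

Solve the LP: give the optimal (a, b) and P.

Feasible corners and P = 2a - 4b:
  (-147/38, 143/38) → P = -433/19
  (-58/21, 251/42) → P = -206/7
  (-7/88, 93/88) → P = -193/44
  (9/22, 161/132) → P = -134/33

The binding constraints are -4a + 2b = 23 and 9a + 6b = 11.
Solving simultaneously gives a = -58/21, b = 251/42.

a = -58/21, b = 251/42, minimum P = -206/7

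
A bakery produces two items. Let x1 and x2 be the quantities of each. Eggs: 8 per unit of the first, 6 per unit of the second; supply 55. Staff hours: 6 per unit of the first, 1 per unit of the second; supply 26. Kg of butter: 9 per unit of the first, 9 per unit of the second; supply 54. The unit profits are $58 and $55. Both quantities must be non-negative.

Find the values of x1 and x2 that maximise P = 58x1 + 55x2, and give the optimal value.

x1 = 4, x2 = 2, maximum P = 342

The optimum lies where 6x1 + x2 = 26 and 9x1 + 9x2 = 54.
Solving simultaneously gives x1 = 4, x2 = 2.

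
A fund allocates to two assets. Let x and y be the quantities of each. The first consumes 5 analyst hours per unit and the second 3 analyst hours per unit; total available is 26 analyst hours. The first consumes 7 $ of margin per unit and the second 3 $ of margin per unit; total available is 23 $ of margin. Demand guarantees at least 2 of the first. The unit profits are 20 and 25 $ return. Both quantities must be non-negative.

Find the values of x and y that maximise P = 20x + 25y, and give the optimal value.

x = 2, y = 3, maximum P = 115

Corner points and P = 20x + 25y:
  (23/7, 0) → P = 460/7
  (2, 0) → P = 40
  (2, 3) → P = 115

The optimum lies where 7x + 3y = 23 and x = 2.
Solving simultaneously gives x = 2, y = 3.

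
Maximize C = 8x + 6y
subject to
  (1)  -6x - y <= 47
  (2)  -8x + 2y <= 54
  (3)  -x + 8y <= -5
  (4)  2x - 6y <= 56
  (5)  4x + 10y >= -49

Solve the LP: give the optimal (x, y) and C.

x = 209/5, y = 23/5, maximum C = 362

The binding constraints are -x + 8y = -5 and 2x - 6y = 56.
Solving simultaneously gives x = 209/5, y = 23/5.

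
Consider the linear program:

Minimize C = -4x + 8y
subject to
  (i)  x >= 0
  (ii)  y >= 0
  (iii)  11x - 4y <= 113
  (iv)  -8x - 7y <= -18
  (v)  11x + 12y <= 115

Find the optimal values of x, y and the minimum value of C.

Feasible corners and C = -4x + 8y:
  (0, 18/7) → C = 144/7
  (0, 115/12) → C = 230/3
  (113/11, 0) → C = -452/11
  (9/4, 0) → C = -9
  (227/22, 1/8) → C = -443/11

The binding constraints are y = 0 and 11x - 4y = 113.
Solving simultaneously gives x = 113/11, y = 0.

x = 113/11, y = 0, minimum C = -452/11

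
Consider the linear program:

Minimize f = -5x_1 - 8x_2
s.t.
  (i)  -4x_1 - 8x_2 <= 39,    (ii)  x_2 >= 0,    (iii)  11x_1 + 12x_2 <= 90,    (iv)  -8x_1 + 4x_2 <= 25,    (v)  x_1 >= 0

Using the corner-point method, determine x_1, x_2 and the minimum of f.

x_1 = 3/7, x_2 = 199/28, minimum f = -59

The binding constraints are 11x_1 + 12x_2 = 90 and -8x_1 + 4x_2 = 25.
Solving simultaneously gives x_1 = 3/7, x_2 = 199/28.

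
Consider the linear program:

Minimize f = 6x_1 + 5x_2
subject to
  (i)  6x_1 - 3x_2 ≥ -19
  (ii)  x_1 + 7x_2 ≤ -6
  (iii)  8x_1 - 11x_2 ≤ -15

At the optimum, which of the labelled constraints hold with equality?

Vertices and f = 6x_1 + 5x_2:
  (-151/45, -17/45) → f = -991/45
  (-82/21, -31/21) → f = -647/21
  (-171/67, -33/67) → f = -1191/67

The minimum is at (-82/21, -31/21). Substituting into each constraint, equality holds for (i) and (iii); the remaining constraints have slack.

(i) and (iii)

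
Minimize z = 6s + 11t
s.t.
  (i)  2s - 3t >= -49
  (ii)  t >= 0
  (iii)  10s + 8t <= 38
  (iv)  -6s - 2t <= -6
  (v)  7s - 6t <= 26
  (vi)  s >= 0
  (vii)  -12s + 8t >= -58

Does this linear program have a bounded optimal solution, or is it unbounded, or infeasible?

bounded optimum

Corner points and z = 6s + 11t:
  (1, 0) → z = 6
  (26/7, 0) → z = 156/7
  (109/29, 3/58) → z = 1341/58
  (0, 19/4) → z = 209/4
  (0, 3) → z = 33
The feasible region has finitely many vertices and no improving ray; the minimum is 6 at (1, 0).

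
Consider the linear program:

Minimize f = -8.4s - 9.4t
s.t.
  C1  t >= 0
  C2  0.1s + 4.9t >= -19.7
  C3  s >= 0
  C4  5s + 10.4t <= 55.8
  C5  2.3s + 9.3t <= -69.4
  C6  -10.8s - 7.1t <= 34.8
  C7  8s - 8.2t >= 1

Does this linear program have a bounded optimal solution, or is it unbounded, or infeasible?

infeasible

The boundaries t = 0 and 5s + 10.4t = 55.8 meet at (11.16, 0), but that point violates 2.3s + 9.3t ≤ -69.4. Every candidate vertex is excluded by some other constraint, so the feasible region is empty.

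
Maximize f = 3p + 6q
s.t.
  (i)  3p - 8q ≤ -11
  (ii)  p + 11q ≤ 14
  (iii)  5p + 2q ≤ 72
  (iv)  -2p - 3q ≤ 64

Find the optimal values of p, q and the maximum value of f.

p = -9/41, q = 53/41, maximum f = 291/41

Vertices and f = 3p + 6q:
  (-9/41, 53/41) → f = 291/41
  (-109/5, -34/5) → f = -531/5
  (-746/19, 92/19) → f = -1686/19

The optimum lies where 3p - 8q = -11 and p + 11q = 14.
Solving simultaneously gives p = -9/41, q = 53/41.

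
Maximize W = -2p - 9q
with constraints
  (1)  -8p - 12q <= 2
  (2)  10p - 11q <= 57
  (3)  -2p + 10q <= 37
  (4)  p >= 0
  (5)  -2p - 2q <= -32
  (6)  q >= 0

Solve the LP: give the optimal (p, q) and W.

p = 233/21, q = 103/21, maximum W = -199/3

Corner points and W = -2p - 9q:
  (977/78, 242/39) → W = -3155/39
  (233/21, 103/21) → W = -199/3
  (41/4, 23/4) → W = -289/4

At the optimal vertex, 10p - 11q = 57 and -2p - 2q = -32.
Solving simultaneously gives p = 233/21, q = 103/21.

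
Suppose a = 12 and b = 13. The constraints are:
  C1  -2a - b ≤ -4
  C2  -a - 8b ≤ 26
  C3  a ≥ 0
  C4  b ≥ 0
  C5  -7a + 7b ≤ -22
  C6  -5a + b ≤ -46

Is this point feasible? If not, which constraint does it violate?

not feasible — violates C5

Constraint C5: -7a + 7b = 7, which is not ≤ -22. All other constraints are satisfied.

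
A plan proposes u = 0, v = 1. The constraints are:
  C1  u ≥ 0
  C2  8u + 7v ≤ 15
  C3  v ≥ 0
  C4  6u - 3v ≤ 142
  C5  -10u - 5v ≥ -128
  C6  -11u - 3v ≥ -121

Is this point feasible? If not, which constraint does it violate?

feasible

C1: 0 ≥ 0 ✓
C2: 7 ≤ 15 ✓
C3: 1 ≥ 0 ✓
C4: -3 ≤ 142 ✓
C5: -5 ≥ -128 ✓
C6: -3 ≥ -121 ✓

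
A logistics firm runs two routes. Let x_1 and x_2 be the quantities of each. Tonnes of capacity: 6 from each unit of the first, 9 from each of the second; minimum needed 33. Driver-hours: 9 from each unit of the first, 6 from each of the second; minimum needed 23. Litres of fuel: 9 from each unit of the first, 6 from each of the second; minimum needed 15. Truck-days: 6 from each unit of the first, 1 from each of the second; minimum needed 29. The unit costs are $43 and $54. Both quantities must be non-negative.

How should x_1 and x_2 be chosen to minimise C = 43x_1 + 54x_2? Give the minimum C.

Vertices and C = 43x_1 + 54x_2:
  (0, 29) → C = 1566
  (11/2, 0) → C = 473/2
  (19/4, 1/2) → C = 925/4
The feasible region is unbounded (it extends along (0, 1), (1, 0)), but C strictly increases along every unbounded feasible direction, so there is no improving ray and the minimum is attained at a vertex.

x_1 = 19/4, x_2 = 1/2, minimum C = 925/4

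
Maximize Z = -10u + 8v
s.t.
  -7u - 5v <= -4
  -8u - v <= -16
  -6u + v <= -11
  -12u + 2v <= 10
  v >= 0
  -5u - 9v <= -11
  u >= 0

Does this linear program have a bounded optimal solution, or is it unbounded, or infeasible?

From the feasible point (27/14, 4/7), moving in the direction (2, 12) keeps every constraint satisfied while Z increases without bound.

unbounded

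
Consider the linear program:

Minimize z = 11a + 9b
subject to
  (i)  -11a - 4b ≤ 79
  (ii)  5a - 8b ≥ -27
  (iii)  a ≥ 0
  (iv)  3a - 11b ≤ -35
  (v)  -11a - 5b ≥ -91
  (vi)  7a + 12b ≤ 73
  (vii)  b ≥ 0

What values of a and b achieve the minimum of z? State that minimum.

a = 0, b = 35/11, minimum z = 315/11

Extreme points and z = 11a + 9b:
  (0, 27/8) → z = 243/8
  (65/29, 277/58) → z = 3923/58
  (0, 35/11) → z = 315/11
  (383/113, 464/113) → z = 8389/113

The binding constraints are a = 0 and 3a - 11b = -35.
Solving simultaneously gives a = 0, b = 35/11.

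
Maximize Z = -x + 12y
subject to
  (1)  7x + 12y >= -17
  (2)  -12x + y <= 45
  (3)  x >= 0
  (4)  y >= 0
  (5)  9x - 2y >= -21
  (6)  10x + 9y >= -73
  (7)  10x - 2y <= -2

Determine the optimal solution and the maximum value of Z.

Extreme points and Z = -x + 12y:
  (0, 21/2) → Z = 126
  (0, 1) → Z = 12
  (19, 96) → Z = 1133

The binding constraints are 9x - 2y = -21 and 10x - 2y = -2.
Solving simultaneously gives x = 19, y = 96.

x = 19, y = 96, maximum Z = 1133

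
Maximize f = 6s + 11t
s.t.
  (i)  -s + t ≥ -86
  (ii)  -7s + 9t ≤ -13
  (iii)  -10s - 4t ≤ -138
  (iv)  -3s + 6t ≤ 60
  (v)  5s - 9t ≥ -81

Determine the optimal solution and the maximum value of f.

Extreme points and f = 6s + 11t:
  (241/7, -361/7) → f = -2525/7
  (192, 106) → f = 2318
  (647/59, 418/59) → f = 8480/59
  (206/5, 153/5) → f = 2919/5

At the optimal vertex, -s + t = -86 and -3s + 6t = 60.
Solving simultaneously gives s = 192, t = 106.

s = 192, t = 106, maximum f = 2318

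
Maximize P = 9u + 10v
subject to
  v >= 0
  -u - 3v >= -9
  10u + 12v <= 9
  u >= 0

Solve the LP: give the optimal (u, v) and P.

u = 9/10, v = 0, maximum P = 81/10

Vertices and P = 9u + 10v:
  (9/10, 0) → P = 81/10
  (0, 0) → P = 0
  (0, 3/4) → P = 15/2

The binding constraints are v = 0 and 10u + 12v = 9.
Solving simultaneously gives u = 9/10, v = 0.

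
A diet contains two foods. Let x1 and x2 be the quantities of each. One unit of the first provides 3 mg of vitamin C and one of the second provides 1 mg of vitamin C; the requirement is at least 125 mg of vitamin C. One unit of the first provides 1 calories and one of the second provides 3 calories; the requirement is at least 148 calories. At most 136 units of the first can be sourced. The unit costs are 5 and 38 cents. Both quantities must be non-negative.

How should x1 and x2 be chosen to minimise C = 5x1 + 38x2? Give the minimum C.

Corner points and C = 5x1 + 38x2:
  (0, 125) → C = 4750
  (227/8, 319/8) → C = 13257/8
  (136, 4) → C = 832
The feasible region is unbounded (it extends along (0, 1)), but C strictly increases along every unbounded feasible direction, so there is no improving ray and the minimum is attained at a vertex.

At the optimal vertex, x1 + 3x2 = 148 and x1 = 136.
Solving simultaneously gives x1 = 136, x2 = 4.

x1 = 136, x2 = 4, minimum C = 832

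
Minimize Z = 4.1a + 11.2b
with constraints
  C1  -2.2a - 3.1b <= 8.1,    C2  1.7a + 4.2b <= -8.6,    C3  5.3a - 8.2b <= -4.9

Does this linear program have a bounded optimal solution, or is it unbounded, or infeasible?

infeasible

The boundaries -2.2a - 3.1b = 8.1 and 1.7a + 4.2b = -8.6 meet at (-736/397, -515/397), but that point violates 5.3a - 8.2b ≤ -4.9. Every candidate vertex is excluded by some other constraint, so the feasible region is empty.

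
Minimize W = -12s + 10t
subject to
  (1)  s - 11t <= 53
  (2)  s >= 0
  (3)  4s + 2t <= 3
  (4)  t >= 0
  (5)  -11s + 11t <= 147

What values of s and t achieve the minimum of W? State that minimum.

At the optimal vertex, 4s + 2t = 3 and t = 0.
Solving simultaneously gives s = 3/4, t = 0.

s = 3/4, t = 0, minimum W = -9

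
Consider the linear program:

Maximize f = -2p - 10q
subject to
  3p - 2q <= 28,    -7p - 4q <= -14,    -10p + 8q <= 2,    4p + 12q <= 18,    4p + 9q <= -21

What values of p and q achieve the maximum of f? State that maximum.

p = 70/13, q = -77/13, maximum f = 630/13

Feasible corners and f = -2p - 10q:
  (70/13, -77/13) → f = 630/13
  (6, -5) → f = 38
  (210/47, -203/47) → f = 1610/47

The binding constraints are 3p - 2q = 28 and -7p - 4q = -14.
Solving simultaneously gives p = 70/13, q = -77/13.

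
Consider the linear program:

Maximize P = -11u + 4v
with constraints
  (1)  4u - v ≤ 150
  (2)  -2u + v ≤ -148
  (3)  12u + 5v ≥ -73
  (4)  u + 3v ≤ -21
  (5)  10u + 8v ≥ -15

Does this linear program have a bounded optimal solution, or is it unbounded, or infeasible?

infeasible

The boundaries 4u - v = 150 and u + 3v = -21 meet at (33, -18), but that point violates -2u + v ≤ -148. Every candidate vertex is excluded by some other constraint, so the feasible region is empty.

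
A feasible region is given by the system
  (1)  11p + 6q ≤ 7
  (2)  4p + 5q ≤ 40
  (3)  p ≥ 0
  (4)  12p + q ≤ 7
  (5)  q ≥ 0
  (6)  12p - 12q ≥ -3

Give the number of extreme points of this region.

The feasible vertices (each the meet of two boundaries and inside every other half-plane) are:
  (35/61, 7/61)
  (11/34, 39/68)
  (0, 0)
  (0, 1/4)
  (7/12, 0)

5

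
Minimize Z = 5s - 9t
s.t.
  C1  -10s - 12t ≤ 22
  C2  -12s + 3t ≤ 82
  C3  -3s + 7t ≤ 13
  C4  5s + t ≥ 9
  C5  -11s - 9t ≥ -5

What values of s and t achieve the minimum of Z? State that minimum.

s = 38/17, t = -37/17, minimum Z = 523/17

Feasible corners and Z = 5s - 9t:
  (13/5, -4) → Z = 49
  (43/7, -146/21) → Z = 653/7
  (38/17, -37/17) → Z = 523/17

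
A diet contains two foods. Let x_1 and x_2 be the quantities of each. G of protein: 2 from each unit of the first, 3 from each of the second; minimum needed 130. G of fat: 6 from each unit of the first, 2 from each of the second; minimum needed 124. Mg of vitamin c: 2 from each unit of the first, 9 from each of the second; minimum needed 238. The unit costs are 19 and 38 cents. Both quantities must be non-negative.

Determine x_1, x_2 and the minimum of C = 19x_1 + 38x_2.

x_1 = 38, x_2 = 18, minimum C = 1406

Vertices and C = 19x_1 + 38x_2:
  (0, 62) → C = 2356
  (119, 0) → C = 2261
  (8, 38) → C = 1596
  (38, 18) → C = 1406
The feasible region is unbounded (it extends along (0, 1), (1, 0)), but C strictly increases along every unbounded feasible direction, so there is no improving ray and the minimum is attained at a vertex.

At the optimal vertex, 2x_1 + 3x_2 = 130 and 2x_1 + 9x_2 = 238.
Solving simultaneously gives x_1 = 38, x_2 = 18.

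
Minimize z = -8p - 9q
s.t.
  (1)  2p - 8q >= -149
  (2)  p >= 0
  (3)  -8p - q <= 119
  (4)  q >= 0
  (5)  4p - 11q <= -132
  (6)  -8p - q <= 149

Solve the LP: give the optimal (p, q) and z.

Vertices and z = -8p - 9q:
  (0, 149/8) → z = -1341/8
  (583/10, 166/5) → z = -3826/5
  (0, 12) → z = -108

At the optimal vertex, 2p - 8q = -149 and 4p - 11q = -132.
Solving simultaneously gives p = 583/10, q = 166/5.

p = 583/10, q = 166/5, minimum z = -3826/5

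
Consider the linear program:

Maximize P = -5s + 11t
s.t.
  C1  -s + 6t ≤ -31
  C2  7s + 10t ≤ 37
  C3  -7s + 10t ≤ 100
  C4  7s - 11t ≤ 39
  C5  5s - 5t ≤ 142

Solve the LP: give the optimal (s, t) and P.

Corner points and P = -5s + 11t:
  (-455/16, -317/32) → P = 1063/32
  (-107/31, -178/31) → P = -1423/31
  (-1490/7, -139) → P = -3253/7

s = -455/16, t = -317/32, maximum P = 1063/32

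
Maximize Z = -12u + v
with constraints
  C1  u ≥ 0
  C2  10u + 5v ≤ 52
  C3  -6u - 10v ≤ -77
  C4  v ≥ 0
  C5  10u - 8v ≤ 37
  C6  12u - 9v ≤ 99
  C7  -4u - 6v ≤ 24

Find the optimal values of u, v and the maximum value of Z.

The optimum lies where u = 0 and 10u + 5v = 52.
Solving simultaneously gives u = 0, v = 52/5.

u = 0, v = 52/5, maximum Z = 52/5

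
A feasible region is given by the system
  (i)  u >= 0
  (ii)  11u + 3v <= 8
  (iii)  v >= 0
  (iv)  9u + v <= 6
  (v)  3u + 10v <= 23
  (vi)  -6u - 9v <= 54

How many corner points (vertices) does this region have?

The feasible vertices (each the meet of two boundaries and inside every other half-plane) are:
  (0, 0)
  (0, 23/10)
  (5/8, 3/8)
  (11/101, 229/101)
  (2/3, 0)

5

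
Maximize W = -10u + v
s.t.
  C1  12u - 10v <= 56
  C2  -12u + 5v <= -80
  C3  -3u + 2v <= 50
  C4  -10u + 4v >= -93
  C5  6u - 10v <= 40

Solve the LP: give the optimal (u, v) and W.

Feasible corners and W = -10u + v:
  (26/3, 24/5) → W = -1228/15
  (353/26, 139/13) → W = -1626/13
  (410/9, 280/3) → W = -3260/9
  (193/4, 779/8) → W = -3081/8

The optimum lies where 12u - 10v = 56 and -12u + 5v = -80.
Solving simultaneously gives u = 26/3, v = 24/5.

u = 26/3, v = 24/5, maximum W = -1228/15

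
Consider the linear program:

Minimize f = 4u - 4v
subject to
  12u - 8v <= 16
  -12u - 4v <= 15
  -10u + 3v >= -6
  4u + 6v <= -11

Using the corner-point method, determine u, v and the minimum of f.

Corner points and f = 4u - 4v:
  (-7/18, -31/12) → f = 79/9
  (0, -2) → f = 8
  (-23/28, -9/7) → f = 13/7
  (1/24, -67/36) → f = 137/18

u = -23/28, v = -9/7, minimum f = 13/7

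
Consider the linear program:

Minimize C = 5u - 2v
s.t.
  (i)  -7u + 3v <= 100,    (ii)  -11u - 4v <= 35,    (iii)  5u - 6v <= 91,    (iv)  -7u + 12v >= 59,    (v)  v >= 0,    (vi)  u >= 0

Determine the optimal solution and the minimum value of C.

Extreme points and C = 5u - 2v:
  (0, 100/3) → C = -200/3
  (241/3, 466/9) → C = 2683/9
  (0, 59/12) → C = -59/6
The feasible region is unbounded (it extends along (6, 5), (3, 7)), but C strictly increases along every unbounded feasible direction, so there is no improving ray and the minimum is attained at a vertex.

The optimum lies where -7u + 3v = 100 and u = 0.
Solving simultaneously gives u = 0, v = 100/3.

u = 0, v = 100/3, minimum C = -200/3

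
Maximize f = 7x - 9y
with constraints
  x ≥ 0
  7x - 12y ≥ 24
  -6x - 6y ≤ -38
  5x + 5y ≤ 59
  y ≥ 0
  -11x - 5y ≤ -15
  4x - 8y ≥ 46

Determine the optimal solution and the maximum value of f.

Extreme points and f = 7x - 9y:
  (59/5, 0) → f = 413/5
  (117/10, 1/10) → f = 81
  (23/2, 0) → f = 161/2

At the optimal vertex, 5x + 5y = 59 and y = 0.
Solving simultaneously gives x = 59/5, y = 0.

x = 59/5, y = 0, maximum f = 413/5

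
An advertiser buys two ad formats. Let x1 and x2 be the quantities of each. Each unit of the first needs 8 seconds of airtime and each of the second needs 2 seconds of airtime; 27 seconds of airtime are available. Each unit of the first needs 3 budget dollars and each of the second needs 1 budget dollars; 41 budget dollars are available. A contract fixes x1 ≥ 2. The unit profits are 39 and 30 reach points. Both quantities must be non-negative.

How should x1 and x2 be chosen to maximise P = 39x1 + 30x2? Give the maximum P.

Extreme points and P = 39x1 + 30x2:
  (27/8, 0) → P = 1053/8
  (2, 0) → P = 78
  (2, 11/2) → P = 243

The optimum lies where 8x1 + 2x2 = 27 and x1 = 2.
Solving simultaneously gives x1 = 2, x2 = 11/2.

x1 = 2, x2 = 11/2, maximum P = 243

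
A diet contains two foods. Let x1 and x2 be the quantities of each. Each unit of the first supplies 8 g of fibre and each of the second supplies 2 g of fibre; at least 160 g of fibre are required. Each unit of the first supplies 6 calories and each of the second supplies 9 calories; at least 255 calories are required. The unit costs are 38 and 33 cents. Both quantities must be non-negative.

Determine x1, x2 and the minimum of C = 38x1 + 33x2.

x1 = 31/2, x2 = 18, minimum C = 1183

Corner points and C = 38x1 + 33x2:
  (0, 80) → C = 2640
  (85/2, 0) → C = 1615
  (31/2, 18) → C = 1183
The feasible region is unbounded (it extends along (0, 1), (1, 0)), but C strictly increases along every unbounded feasible direction, so there is no improving ray and the minimum is attained at a vertex.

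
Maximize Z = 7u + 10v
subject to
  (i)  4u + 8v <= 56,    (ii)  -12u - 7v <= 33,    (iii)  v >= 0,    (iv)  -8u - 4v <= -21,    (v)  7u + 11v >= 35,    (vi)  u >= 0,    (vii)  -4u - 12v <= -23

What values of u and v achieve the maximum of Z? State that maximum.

u = 14, v = 0, maximum Z = 98

Extreme points and Z = 7u + 10v:
  (14, 0) → Z = 98
  (0, 7) → Z = 70
  (23/4, 0) → Z = 161/4
  (91/60, 133/60) → Z = 1967/60
  (0, 21/4) → Z = 105/2
  (167/40, 21/40) → Z = 1379/40

The optimum lies where 4u + 8v = 56 and v = 0.
Solving simultaneously gives u = 14, v = 0.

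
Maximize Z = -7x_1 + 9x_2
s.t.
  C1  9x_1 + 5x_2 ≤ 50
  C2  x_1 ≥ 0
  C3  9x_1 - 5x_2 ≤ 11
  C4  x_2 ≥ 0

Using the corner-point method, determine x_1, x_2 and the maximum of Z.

x_1 = 0, x_2 = 10, maximum Z = 90

The binding constraints are 9x_1 + 5x_2 = 50 and x_1 = 0.
Solving simultaneously gives x_1 = 0, x_2 = 10.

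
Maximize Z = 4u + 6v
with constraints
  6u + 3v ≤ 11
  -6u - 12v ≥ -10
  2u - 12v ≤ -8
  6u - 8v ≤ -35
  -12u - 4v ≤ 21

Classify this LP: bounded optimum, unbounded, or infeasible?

infeasible

The boundaries 6u + 3v = 11 and 6u - 8v = -35 meet at (-17/66, 46/11), but that point violates -6u - 12v ≥ -10. Every candidate vertex is excluded by some other constraint, so the feasible region is empty.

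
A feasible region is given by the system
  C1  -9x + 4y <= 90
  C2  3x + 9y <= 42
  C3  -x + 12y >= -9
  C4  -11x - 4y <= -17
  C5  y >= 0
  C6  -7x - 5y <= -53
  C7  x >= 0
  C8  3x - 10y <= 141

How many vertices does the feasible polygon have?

Of the 28 pairwise boundary intersections, those satisfying every inequality are:
  (13, 1/3)
  (89/16, 45/16)
  (9, 0)
  (53/7, 0)

4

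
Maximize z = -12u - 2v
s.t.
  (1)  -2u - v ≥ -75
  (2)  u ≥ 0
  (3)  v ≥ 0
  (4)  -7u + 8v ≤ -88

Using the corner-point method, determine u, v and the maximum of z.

u = 88/7, v = 0, maximum z = -1056/7

Vertices and z = -12u - 2v:
  (75/2, 0) → z = -450
  (688/23, 349/23) → z = -8954/23
  (88/7, 0) → z = -1056/7

At the optimal vertex, v = 0 and -7u + 8v = -88.
Solving simultaneously gives u = 88/7, v = 0.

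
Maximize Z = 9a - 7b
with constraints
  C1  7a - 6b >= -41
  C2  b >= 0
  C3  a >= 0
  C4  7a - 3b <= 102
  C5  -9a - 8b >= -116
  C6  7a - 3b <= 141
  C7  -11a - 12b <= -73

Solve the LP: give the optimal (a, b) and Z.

a = 116/9, b = 0, maximum Z = 116

Feasible corners and Z = 9a - 7b:
  (0, 41/6) → Z = -287/6
  (184/55, 1181/110) → Z = -991/22
  (116/9, 0) → Z = 116
  (73/11, 0) → Z = 657/11
  (0, 73/12) → Z = -511/12

At the optimal vertex, b = 0 and -9a - 8b = -116.
Solving simultaneously gives a = 116/9, b = 0.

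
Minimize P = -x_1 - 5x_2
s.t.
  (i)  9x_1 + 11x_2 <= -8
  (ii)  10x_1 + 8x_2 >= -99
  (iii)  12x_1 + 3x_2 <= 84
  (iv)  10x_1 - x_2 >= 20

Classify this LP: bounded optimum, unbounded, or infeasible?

Corner points and P = -x_1 - 5x_2:
  (316/35, -284/35) → P = 1104/35
  (212/119, -260/119) → P = 64/7
  (323/22, -338/11) → P = 3057/22
  (61/90, -119/9) → P = 1963/30
The feasible region has finitely many vertices and no improving ray; the minimum is 64/7 at (212/119, -260/119).

bounded optimum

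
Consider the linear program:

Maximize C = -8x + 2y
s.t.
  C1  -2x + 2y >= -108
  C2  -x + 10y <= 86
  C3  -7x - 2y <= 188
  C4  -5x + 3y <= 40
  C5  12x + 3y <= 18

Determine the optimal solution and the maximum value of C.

Extreme points and C = -8x + 2y:
  (-80/9, -566/9) → C = -164/3
  (12, -42) → C = -180
  (-142/47, 390/47) → C = 1916/47
  (-26/41, 350/41) → C = 908/41
  (-644/31, -660/31) → C = 3832/31

The binding constraints are -7x - 2y = 188 and -5x + 3y = 40.
Solving simultaneously gives x = -644/31, y = -660/31.

x = -644/31, y = -660/31, maximum C = 3832/31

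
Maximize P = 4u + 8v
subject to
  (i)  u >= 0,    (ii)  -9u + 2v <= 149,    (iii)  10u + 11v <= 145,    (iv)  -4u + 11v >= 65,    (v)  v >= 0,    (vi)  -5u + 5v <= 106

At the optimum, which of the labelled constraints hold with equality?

(i) and (iii)

Corner points and P = 4u + 8v:
  (0, 145/11) → P = 1160/11
  (0, 65/11) → P = 520/11
  (40/7, 615/77) → P = 6680/77

The maximum is at (0, 145/11). Substituting into each constraint, equality holds for (i) and (iii); the remaining constraints have slack.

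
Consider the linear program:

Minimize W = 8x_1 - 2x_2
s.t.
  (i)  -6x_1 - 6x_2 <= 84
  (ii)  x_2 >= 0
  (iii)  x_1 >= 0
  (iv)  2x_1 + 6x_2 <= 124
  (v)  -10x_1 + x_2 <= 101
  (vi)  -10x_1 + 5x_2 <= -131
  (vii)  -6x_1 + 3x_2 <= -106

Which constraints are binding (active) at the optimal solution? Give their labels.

(ii) and (vii)

Feasible corners and W = 8x_1 - 2x_2:
  (62, 0) → W = 496
  (53/3, 0) → W = 424/3
  (24, 38/3) → W = 500/3

The minimum is at (53/3, 0). Substituting into each constraint, equality holds for (ii) and (vii); the remaining constraints have slack.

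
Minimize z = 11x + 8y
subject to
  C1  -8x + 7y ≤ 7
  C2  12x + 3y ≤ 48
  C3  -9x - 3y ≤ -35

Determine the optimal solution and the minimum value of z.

Feasible corners and z = 11x + 8y:
  (35/12, 13/3) → z = 267/4
  (224/87, 343/87) → z = 1736/29
  (13/3, -4/3) → z = 37

x = 13/3, y = -4/3, minimum z = 37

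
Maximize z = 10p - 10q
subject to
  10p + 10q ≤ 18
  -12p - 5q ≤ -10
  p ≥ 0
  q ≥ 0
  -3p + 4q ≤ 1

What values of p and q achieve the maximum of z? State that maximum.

Feasible corners and z = 10p - 10q:
  (9/5, 0) → z = 18
  (31/35, 32/35) → z = -2/7
  (5/6, 0) → z = 25/3
  (5/9, 2/3) → z = -10/9

The binding constraints are 10p + 10q = 18 and q = 0.
Solving simultaneously gives p = 9/5, q = 0.

p = 9/5, q = 0, maximum z = 18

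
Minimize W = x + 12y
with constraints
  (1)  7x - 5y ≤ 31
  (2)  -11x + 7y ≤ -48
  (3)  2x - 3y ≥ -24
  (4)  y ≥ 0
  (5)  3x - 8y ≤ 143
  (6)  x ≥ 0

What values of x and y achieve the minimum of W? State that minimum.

x = 48/11, y = 0, minimum W = 48/11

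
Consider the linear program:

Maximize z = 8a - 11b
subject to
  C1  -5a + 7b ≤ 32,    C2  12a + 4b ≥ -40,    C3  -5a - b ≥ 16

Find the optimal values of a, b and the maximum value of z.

a = -3, b = -1, maximum z = -13

Extreme points and z = 8a - 11b:
  (-51/13, 23/13) → z = -661/13
  (-18/5, 2) → z = -254/5
  (-3, -1) → z = -13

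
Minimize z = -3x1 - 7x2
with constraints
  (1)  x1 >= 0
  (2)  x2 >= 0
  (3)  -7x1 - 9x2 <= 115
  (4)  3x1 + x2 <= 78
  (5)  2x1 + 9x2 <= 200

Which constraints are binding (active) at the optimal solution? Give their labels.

Extreme points and z = -3x1 - 7x2:
  (0, 0) → z = 0
  (0, 200/9) → z = -1400/9
  (26, 0) → z = -78
  (502/25, 444/25) → z = -4614/25

The minimum is at (502/25, 444/25). Substituting into each constraint, equality holds for (4) and (5); the remaining constraints have slack.

(4) and (5)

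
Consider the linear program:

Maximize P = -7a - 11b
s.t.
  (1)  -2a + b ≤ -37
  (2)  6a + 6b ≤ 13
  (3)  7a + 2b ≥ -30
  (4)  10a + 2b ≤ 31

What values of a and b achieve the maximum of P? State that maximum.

a = 61/3, b = -517/6, maximum P = 1611/2

Corner points and P = -7a - 11b:
  (4, -29) → P = 291
  (15/2, -22) → P = 379/2
  (61/3, -517/6) → P = 1611/2

The binding constraints are 7a + 2b = -30 and 10a + 2b = 31.
Solving simultaneously gives a = 61/3, b = -517/6.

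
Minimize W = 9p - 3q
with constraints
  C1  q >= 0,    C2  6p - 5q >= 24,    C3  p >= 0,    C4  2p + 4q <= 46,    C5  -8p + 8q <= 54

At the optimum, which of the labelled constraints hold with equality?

Corner points and W = 9p - 3q:
  (4, 0) → W = 36
  (23, 0) → W = 207
  (163/17, 114/17) → W = 1125/17

The minimum is at (4, 0). Substituting into each constraint, equality holds for C1 and C2; the remaining constraints have slack.

C1 and C2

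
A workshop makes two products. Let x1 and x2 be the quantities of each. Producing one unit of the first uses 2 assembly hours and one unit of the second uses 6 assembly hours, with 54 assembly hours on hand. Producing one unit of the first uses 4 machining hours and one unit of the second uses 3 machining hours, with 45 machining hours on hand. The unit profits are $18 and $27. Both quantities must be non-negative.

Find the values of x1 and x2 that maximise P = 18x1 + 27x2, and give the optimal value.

Feasible corners and P = 18x1 + 27x2:
  (0, 0) → P = 0
  (0, 9) → P = 243
  (45/4, 0) → P = 405/2
  (6, 7) → P = 297

The binding constraints are 2x1 + 6x2 = 54 and 4x1 + 3x2 = 45.
Solving simultaneously gives x1 = 6, x2 = 7.

x1 = 6, x2 = 7, maximum P = 297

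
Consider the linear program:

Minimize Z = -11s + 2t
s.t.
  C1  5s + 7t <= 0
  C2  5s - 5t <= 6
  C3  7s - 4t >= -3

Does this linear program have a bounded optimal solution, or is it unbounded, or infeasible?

bounded optimum

Feasible corners and Z = -11s + 2t:
  (7/10, -1/2) → Z = -87/10
  (-7/23, 5/23) → Z = 87/23
  (-13/5, -19/5) → Z = 21
The feasible region has finitely many vertices and no improving ray; the minimum is -87/10 at (7/10, -1/2).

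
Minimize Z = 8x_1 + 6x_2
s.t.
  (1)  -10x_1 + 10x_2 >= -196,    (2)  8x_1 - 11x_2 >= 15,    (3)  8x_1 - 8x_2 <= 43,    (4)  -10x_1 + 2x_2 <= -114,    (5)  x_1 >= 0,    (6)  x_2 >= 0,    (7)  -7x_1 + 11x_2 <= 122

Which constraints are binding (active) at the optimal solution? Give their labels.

Extreme points and Z = 8x_1 + 6x_2:
  (353/24, 28/3) → Z = 521/3
  (612/47, 381/47) → Z = 7182/47
  (413/32, 241/32) → Z = 2375/16

The minimum is at (413/32, 241/32). Substituting into each constraint, equality holds for (3) and (4); the remaining constraints have slack.

(3) and (4)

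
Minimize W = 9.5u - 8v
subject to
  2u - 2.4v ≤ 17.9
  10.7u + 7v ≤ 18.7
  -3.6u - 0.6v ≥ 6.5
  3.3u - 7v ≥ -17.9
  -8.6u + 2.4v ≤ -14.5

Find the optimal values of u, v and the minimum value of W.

Corner points and W = 9.5u - 8v:
  (-81/164, -968/123) → W = 57335/984
  (-17/33, -6247/792) → W = 11525/198
  (-1/2, -47/6) → W = 695/12

At the optimal vertex, -3.6u - 0.6v = 6.5 and -8.6u + 2.4v = -14.5.
Solving simultaneously gives u = -1/2, v = -47/6.

u = -1/2, v = -47/6, minimum W = 695/12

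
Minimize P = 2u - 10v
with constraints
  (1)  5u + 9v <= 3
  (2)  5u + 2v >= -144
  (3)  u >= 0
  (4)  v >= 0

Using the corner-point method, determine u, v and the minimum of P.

Extreme points and P = 2u - 10v:
  (0, 1/3) → P = -10/3
  (3/5, 0) → P = 6/5
  (0, 0) → P = 0

u = 0, v = 1/3, minimum P = -10/3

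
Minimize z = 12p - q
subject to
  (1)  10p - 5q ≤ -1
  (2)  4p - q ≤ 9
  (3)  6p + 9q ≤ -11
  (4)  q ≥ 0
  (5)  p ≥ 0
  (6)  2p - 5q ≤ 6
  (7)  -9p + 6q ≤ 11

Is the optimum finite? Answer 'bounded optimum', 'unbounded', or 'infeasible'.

The boundaries 10p - 5q = -1 and p = 0 meet at (0, 1/5), but that point violates 6p + 9q ≤ -11. Every candidate vertex is excluded by some other constraint, so the feasible region is empty.

infeasible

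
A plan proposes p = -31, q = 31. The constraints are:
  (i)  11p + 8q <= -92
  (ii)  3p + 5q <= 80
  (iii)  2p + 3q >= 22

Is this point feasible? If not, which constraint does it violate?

feasible

(i): -93 ≤ -92 ✓
(ii): 62 ≤ 80 ✓
(iii): 31 ≥ 22 ✓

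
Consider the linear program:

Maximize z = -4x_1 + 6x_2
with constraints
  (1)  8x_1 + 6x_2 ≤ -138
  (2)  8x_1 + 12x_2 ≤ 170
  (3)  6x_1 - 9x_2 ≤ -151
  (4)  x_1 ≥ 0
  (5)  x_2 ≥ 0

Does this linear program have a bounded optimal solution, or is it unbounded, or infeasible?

infeasible

The boundaries 8x_1 + 6x_2 = -138 and 8x_1 + 12x_2 = 170 meet at (-223/4, 154/3), but that point violates x_1 ≥ 0. Every candidate vertex is excluded by some other constraint, so the feasible region is empty.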